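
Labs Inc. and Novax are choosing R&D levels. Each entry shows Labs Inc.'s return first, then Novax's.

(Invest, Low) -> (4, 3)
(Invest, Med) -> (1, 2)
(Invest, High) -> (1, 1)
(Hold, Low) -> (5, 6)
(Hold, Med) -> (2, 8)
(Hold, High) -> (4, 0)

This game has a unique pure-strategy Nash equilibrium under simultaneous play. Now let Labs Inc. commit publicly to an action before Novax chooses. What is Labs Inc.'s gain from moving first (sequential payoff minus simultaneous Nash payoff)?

2

Backward induction with Labs Inc. moving first.
- Invest → Novax plays Low (best of 3, 2, 1); Labs Inc. gets 4.
- Hold → Novax plays Med (best of 6, 8, 0); Labs Inc. gets 2.
Maximizing over 4, 2, Labs Inc. chooses Invest. Subgame-perfect outcome: (Invest, Low) with payoffs (4, 3).
For the simultaneous game, intersect best replies.
Labs Inc.'s best replies: Low→Hold; Med→Hold; High→Hold.
Novax's best replies: Invest→Low; Hold→Med.
Only (Hold, Med) has each player best-responding; Nash payoffs (2, 8).
Labs Inc.'s commitment gain: 4 − 2 = 2.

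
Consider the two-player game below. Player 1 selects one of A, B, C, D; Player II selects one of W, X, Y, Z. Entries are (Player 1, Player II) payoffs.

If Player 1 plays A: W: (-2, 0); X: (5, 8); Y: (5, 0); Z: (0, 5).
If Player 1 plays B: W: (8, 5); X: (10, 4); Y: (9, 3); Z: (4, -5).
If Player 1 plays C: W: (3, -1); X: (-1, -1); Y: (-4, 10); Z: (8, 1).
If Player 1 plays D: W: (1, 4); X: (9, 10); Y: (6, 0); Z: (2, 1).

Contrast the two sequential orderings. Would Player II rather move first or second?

second

If Player 1 leads: Player II's best replies are A→X, B→W, C→Y, D→X; Player 1's induced payoffs 5, 8, -4, 9; outcome (D, X), payoffs (9, 10).
If Player II leads: Player 1's best replies are W→B, X→B, Y→B, Z→C; Player II's induced payoffs 5, 4, 3, 1; outcome (B, W), payoffs (8, 5).
Player II gets 5 moving first and 10 moving second, so Player II prefers to move second.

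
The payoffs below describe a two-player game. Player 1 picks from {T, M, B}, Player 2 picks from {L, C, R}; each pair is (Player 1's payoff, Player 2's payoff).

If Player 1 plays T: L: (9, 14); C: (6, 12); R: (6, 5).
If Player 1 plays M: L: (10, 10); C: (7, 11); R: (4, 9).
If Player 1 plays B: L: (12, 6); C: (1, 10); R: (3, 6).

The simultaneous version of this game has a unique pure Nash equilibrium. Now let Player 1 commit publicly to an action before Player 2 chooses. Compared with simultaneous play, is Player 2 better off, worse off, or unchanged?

better off

Work backward from Player 2's decision.
- T: Player 2 compares 14, 12, 5 and picks L; Player 1 would get 9.
- M: Player 2 compares 10, 11, 9 and picks C; Player 1 would get 7.
- B: Player 2 compares 6, 10, 6 and picks C; Player 1 would get 1.
Maximizing over 9, 7, 1, Player 1 chooses T. Subgame-perfect outcome: (T, L) with payoffs (9, 14).
Under simultaneous play:
Player 1's best replies: L→B; C→M; R→T.
Player 2's best replies: T→L; M→C; B→C.
The unique mutual best reply is (M, C), giving (7, 11).
Player 2 earns 14 sequentially versus 11 at the Nash outcome: better off.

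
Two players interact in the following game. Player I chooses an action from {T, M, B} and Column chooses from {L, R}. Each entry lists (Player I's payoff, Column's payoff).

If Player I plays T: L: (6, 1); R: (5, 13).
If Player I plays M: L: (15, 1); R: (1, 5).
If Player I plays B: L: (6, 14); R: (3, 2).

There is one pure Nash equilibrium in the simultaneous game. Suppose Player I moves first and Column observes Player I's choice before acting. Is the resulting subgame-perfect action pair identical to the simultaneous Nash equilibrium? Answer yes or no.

Column best-responds to each possible Player I move:
- T: Column compares 1, 13 and picks R; Player I would get 5.
- M: Column compares 1, 5 and picks R; Player I would get 1.
- B: Column compares 14, 2 and picks L; Player I would get 6.
Player I's induced payoffs are 5, 1, 6, so Player I commits to B. Subgame-perfect outcome: (B, L) with payoffs (6, 14).
Now find the simultaneous Nash equilibrium.
Player I's best replies: L→M; R→T.
Column's best replies: T→R; M→R; B→L.
The unique mutual best reply is (T, R), giving (5, 13).
Sequential outcome (B, L) differs from the Nash profile (T, R).

no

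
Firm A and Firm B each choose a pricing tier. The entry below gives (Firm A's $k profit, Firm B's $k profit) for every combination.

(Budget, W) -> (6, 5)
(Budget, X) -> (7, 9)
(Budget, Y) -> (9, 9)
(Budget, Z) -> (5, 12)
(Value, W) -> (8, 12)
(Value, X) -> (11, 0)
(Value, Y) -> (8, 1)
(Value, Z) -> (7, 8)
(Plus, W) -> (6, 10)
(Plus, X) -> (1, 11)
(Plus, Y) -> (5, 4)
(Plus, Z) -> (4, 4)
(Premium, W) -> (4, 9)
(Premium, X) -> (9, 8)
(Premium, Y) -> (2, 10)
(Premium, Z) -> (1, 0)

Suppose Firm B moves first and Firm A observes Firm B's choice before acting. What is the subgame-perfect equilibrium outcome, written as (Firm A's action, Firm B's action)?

(Value, W)

Work backward from Firm A's decision.
- W: BR = Value, leader payoff 12.
- X: BR = Value, leader payoff 0.
- Y: BR = Budget, leader payoff 9.
- Z: BR = Value, leader payoff 8.
Among 12, 0, 9, 8, the best is 12 at W. Subgame-perfect outcome: (Value, W) with payoffs (8, 12).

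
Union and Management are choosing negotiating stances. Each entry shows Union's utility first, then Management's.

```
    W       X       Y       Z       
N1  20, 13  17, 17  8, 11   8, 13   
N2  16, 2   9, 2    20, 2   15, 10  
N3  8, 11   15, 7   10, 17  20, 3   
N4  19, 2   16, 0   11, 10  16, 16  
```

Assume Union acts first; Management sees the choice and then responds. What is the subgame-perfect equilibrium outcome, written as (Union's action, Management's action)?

(N1, X)

Management best-responds to each possible Union move:
- N1 → Management plays X (best of 13, 17, 11, 13); Union gets 17.
- N2 → Management plays Z (best of 2, 2, 2, 10); Union gets 15.
- N3 → Management plays Y (best of 11, 7, 17, 3); Union gets 10.
- N4 → Management plays Z (best of 2, 0, 10, 16); Union gets 16.
Union's induced payoffs are 17, 15, 10, 16, so Union commits to N1. Subgame-perfect outcome: (N1, X) with payoffs (17, 17).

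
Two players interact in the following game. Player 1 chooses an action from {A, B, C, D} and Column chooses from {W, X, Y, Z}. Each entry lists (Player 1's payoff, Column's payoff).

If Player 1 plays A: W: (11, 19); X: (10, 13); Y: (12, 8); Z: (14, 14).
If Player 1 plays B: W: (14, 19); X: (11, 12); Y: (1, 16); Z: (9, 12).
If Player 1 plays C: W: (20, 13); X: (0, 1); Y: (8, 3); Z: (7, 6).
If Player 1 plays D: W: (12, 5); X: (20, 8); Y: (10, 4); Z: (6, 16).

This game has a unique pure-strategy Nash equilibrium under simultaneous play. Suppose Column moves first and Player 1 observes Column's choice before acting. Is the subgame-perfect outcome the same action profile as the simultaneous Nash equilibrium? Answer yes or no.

no

Work backward from Player 1's decision.
- W: Player 1 compares 11, 14, 20, 12 and picks C; Column would get 13.
- X: Player 1 compares 10, 11, 0, 20 and picks D; Column would get 8.
- Y: Player 1 compares 12, 1, 8, 10 and picks A; Column would get 8.
- Z: Player 1 compares 14, 9, 7, 6 and picks A; Column would get 14.
Among 13, 8, 8, 14, the best is 14 at Z. Subgame-perfect outcome: (A, Z) with payoffs (14, 14).
For the simultaneous game, intersect best replies.
Player 1's best replies: W→C; X→D; Y→A; Z→A.
Column's best replies: A→W; B→W; C→W; D→Z.
The unique mutual best reply is (C, W), giving (20, 13).
Sequential outcome (A, Z) differs from the Nash profile (C, W).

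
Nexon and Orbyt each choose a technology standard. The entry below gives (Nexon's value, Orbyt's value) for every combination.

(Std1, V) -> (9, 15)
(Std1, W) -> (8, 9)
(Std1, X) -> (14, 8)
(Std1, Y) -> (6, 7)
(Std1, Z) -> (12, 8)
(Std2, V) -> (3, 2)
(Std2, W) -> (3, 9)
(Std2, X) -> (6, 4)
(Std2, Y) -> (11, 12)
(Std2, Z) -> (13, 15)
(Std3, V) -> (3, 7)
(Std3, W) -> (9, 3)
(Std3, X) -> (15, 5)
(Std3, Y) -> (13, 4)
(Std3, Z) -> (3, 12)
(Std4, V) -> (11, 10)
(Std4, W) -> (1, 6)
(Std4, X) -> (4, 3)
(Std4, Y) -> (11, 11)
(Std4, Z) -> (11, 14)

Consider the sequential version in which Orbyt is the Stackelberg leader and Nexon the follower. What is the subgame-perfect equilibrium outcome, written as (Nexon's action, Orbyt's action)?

Solve by backward induction (Orbyt leads).
- V: Nexon compares 9, 3, 3, 11 and picks Std4; Orbyt would get 10.
- W: Nexon compares 8, 3, 9, 1 and picks Std3; Orbyt would get 3.
- X: Nexon compares 14, 6, 15, 4 and picks Std3; Orbyt would get 5.
- Y: Nexon compares 6, 11, 13, 11 and picks Std3; Orbyt would get 4.
- Z: Nexon compares 12, 13, 3, 11 and picks Std2; Orbyt would get 15.
Among 10, 3, 5, 4, 15, the best is 15 at Z. Subgame-perfect outcome: (Std2, Z) with payoffs (13, 15).

(Std2, Z)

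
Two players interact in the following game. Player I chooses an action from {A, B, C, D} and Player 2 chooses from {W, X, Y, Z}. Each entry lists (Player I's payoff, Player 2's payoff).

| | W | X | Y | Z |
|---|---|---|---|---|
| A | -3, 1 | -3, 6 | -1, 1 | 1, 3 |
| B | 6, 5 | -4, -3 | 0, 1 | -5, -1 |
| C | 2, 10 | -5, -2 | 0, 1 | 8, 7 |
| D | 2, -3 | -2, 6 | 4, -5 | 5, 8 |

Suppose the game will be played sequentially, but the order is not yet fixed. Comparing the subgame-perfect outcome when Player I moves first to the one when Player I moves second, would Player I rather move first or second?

If Player I leads: Player 2's best replies are A→X, B→W, C→W, D→Z; Player I's induced payoffs -3, 6, 2, 5; outcome (B, W), payoffs (6, 5).
If Player 2 leads: Player I's best replies are W→B, X→D, Y→D, Z→C; Player 2's induced payoffs 5, 6, -5, 7; outcome (C, Z), payoffs (8, 7).
Player I gets 6 moving first and 8 moving second, so Player I prefers to move second.

second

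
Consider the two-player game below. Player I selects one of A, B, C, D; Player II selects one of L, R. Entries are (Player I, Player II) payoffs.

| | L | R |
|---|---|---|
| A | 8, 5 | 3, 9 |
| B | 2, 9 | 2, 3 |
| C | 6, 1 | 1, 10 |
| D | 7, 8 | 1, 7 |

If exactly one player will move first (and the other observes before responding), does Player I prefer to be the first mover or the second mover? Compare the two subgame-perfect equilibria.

first

If Player I leads: Player II's best replies are A→R, B→L, C→R, D→L; Player I's induced payoffs 3, 2, 1, 7; outcome (D, L), payoffs (7, 8).
If Player II leads: Player I's best replies are L→A, R→A; Player II's induced payoffs 5, 9; outcome (A, R), payoffs (3, 9).
Player I gets 7 moving first and 3 moving second, so Player I prefers to move first.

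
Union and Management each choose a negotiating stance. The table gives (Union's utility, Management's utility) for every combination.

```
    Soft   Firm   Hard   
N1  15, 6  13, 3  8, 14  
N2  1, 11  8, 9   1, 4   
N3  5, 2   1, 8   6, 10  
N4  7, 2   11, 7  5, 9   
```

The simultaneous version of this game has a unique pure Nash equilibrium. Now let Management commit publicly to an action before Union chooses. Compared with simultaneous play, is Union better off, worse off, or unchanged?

unchanged

Work backward from Union's decision.
- Soft: Union compares 15, 1, 5, 7 and picks N1; Management would get 6.
- Firm: Union compares 13, 8, 1, 11 and picks N1; Management would get 3.
- Hard: Union compares 8, 1, 6, 5 and picks N1; Management would get 14.
Maximizing over 6, 3, 14, Management chooses Hard. Subgame-perfect outcome: (N1, Hard) with payoffs (8, 14).
Now find the simultaneous Nash equilibrium.
Union's best replies: Soft→N1; Firm→N1; Hard→N1.
Management's best replies: N1→Hard; N2→Soft; N3→Hard; N4→Hard.
Only (N1, Hard) has each player best-responding; Nash payoffs (8, 14).
Union earns 8 sequentially versus 8 at the Nash outcome: unchanged.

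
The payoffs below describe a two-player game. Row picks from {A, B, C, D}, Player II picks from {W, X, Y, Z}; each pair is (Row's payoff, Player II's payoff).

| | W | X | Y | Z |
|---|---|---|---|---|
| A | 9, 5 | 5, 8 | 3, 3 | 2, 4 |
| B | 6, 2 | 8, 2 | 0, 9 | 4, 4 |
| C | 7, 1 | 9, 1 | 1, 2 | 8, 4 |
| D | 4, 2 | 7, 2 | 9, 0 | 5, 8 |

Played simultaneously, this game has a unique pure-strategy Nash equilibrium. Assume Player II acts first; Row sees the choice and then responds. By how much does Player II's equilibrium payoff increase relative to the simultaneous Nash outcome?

Work backward from Row's decision.
- W → Row plays A (best of 9, 6, 7, 4); Player II gets 5.
- X → Row plays C (best of 5, 8, 9, 7); Player II gets 1.
- Y → Row plays D (best of 3, 0, 1, 9); Player II gets 0.
- Z → Row plays C (best of 2, 4, 8, 5); Player II gets 4.
Player II's induced payoffs are 5, 1, 0, 4, so Player II commits to W. Subgame-perfect outcome: (A, W) with payoffs (9, 5).
Under simultaneous play:
Row's best replies: W→A; X→C; Y→D; Z→C.
Player II's best replies: A→X; B→Y; C→Z; D→Z.
Only (C, Z) has each player best-responding; Nash payoffs (8, 4).
Player II's commitment gain: 5 − 4 = 1.

1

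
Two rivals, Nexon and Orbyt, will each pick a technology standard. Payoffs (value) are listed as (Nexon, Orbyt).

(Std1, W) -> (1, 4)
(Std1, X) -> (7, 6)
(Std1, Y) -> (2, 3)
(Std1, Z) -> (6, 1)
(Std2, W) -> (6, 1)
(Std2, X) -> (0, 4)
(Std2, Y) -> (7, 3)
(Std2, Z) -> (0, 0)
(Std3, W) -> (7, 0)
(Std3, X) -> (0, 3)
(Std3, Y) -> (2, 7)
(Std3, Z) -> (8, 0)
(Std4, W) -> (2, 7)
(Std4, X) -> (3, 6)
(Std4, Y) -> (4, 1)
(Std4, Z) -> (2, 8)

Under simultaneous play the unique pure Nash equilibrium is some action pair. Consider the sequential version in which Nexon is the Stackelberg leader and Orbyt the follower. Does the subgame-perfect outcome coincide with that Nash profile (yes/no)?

Backward induction with Nexon moving first.
- Std1: BR = X, leader payoff 7.
- Std2: BR = X, leader payoff 0.
- Std3: BR = Y, leader payoff 2.
- Std4: BR = Z, leader payoff 2.
Maximizing over 7, 0, 2, 2, Nexon chooses Std1. Subgame-perfect outcome: (Std1, X) with payoffs (7, 6).
For the simultaneous game, intersect best replies.
Nexon's best replies: W→Std3; X→Std1; Y→Std2; Z→Std3.
Orbyt's best replies: Std1→X; Std2→X; Std3→Y; Std4→Z.
The unique mutual best reply is (Std1, X), giving (7, 6).
Sequential outcome (Std1, X) coincides with the Nash profile (Std1, X).

yes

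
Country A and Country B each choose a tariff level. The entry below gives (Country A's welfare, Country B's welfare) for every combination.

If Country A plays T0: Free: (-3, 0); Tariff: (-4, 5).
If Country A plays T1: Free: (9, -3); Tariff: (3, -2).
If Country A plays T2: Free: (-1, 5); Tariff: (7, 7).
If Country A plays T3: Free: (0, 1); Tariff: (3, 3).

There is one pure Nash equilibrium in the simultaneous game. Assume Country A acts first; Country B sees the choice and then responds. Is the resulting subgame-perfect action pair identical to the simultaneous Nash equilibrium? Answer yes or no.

Work backward from Country B's decision.
- T0 → Country B plays Tariff (best of 0, 5); Country A gets -4.
- T1 → Country B plays Tariff (best of -3, -2); Country A gets 3.
- T2 → Country B plays Tariff (best of 5, 7); Country A gets 7.
- T3 → Country B plays Tariff (best of 1, 3); Country A gets 3.
Among -4, 3, 7, 3, the best is 7 at T2. Subgame-perfect outcome: (T2, Tariff) with payoffs (7, 7).
Now find the simultaneous Nash equilibrium.
Country A's best replies: Free→T1; Tariff→T2.
Country B's best replies: T0→Tariff; T1→Tariff; T2→Tariff; T3→Tariff.
Only (T2, Tariff) has each player best-responding; Nash payoffs (7, 7).
Sequential outcome (T2, Tariff) coincides with the Nash profile (T2, Tariff).

yes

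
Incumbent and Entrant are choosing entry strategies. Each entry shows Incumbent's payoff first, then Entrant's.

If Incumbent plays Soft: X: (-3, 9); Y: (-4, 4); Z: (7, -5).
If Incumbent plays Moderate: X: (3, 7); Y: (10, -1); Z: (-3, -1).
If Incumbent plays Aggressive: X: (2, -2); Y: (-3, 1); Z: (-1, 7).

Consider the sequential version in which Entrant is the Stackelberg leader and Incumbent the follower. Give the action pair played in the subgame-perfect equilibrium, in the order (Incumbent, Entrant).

Incumbent best-responds to each possible Entrant move:
- X: BR = Moderate, leader payoff 7.
- Y: BR = Moderate, leader payoff -1.
- Z: BR = Soft, leader payoff -5.
Entrant's induced payoffs are 7, -1, -5, so Entrant commits to X. Subgame-perfect outcome: (Moderate, X) with payoffs (3, 7).

(Moderate, X)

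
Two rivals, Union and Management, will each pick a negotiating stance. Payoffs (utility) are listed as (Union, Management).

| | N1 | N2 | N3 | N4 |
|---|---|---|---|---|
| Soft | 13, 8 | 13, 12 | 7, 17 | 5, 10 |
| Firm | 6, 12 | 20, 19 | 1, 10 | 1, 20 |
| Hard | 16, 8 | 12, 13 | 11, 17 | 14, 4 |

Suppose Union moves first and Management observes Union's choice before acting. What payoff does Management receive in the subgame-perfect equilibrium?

17

Backward induction with Union moving first.
- Soft: BR = N3, leader payoff 7.
- Firm: BR = N4, leader payoff 1.
- Hard: BR = N3, leader payoff 11.
Union's induced payoffs are 7, 1, 11, so Union commits to Hard. Subgame-perfect outcome: (Hard, N3) with payoffs (11, 17).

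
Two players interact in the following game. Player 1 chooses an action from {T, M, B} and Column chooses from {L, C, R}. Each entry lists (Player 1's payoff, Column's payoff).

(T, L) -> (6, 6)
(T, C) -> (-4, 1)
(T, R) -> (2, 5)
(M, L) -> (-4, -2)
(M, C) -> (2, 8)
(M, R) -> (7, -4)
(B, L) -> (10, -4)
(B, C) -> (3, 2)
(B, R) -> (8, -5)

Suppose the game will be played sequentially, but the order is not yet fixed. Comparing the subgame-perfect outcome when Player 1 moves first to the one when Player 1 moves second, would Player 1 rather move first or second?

If Player 1 leads: Column's best replies are T→L, M→C, B→C; Player 1's induced payoffs 6, 2, 3; outcome (T, L), payoffs (6, 6).
If Column leads: Player 1's best replies are L→B, C→B, R→B; Column's induced payoffs -4, 2, -5; outcome (B, C), payoffs (3, 2).
Player 1 gets 6 moving first and 3 moving second, so Player 1 prefers to move first.

first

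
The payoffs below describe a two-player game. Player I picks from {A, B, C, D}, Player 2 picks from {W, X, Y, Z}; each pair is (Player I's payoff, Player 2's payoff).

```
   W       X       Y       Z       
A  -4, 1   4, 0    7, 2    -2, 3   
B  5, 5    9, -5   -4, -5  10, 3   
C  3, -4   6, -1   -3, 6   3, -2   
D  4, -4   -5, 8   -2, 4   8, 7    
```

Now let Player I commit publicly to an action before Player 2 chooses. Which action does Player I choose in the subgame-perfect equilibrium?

Work backward from Player 2's decision.
- A → Player 2 plays Z (best of 1, 0, 2, 3); Player I gets -2.
- B → Player 2 plays W (best of 5, -5, -5, 3); Player I gets 5.
- C → Player 2 plays Y (best of -4, -1, 6, -2); Player I gets -3.
- D → Player 2 plays X (best of -4, 8, 4, 7); Player I gets -5.
Maximizing over -2, 5, -3, -5, Player I chooses B. Subgame-perfect outcome: (B, W) with payoffs (5, 5).

B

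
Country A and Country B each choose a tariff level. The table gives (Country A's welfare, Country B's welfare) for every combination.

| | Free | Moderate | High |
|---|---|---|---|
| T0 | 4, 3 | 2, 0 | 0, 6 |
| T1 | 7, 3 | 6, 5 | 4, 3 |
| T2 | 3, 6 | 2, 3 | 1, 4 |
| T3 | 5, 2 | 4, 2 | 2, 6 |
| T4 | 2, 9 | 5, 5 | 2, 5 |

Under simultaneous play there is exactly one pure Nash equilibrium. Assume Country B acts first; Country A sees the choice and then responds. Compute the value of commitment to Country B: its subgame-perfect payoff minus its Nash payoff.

0

Country A best-responds to each possible Country B move:
- Free: BR = T1, leader payoff 3.
- Moderate: BR = T1, leader payoff 5.
- High: BR = T1, leader payoff 3.
Among 3, 5, 3, the best is 5 at Moderate. Subgame-perfect outcome: (T1, Moderate) with payoffs (6, 5).
Now find the simultaneous Nash equilibrium.
Country A's best replies: Free→T1; Moderate→T1; High→T1.
Country B's best replies: T0→High; T1→Moderate; T2→Free; T3→High; T4→Free.
The unique mutual best reply is (T1, Moderate), giving (6, 5).
Country B's commitment gain: 5 − 5 = 0.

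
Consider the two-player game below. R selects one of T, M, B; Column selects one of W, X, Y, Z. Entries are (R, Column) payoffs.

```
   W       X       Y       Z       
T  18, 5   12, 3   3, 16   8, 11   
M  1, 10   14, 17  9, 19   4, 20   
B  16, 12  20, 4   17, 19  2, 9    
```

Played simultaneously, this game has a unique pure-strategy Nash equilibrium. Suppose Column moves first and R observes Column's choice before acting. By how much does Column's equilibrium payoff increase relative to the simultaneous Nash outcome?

0

Solve by backward induction (Column leads).
- W: R compares 18, 1, 16 and picks T; Column would get 5.
- X: R compares 12, 14, 20 and picks B; Column would get 4.
- Y: R compares 3, 9, 17 and picks B; Column would get 19.
- Z: R compares 8, 4, 2 and picks T; Column would get 11.
Maximizing over 5, 4, 19, 11, Column chooses Y. Subgame-perfect outcome: (B, Y) with payoffs (17, 19).
For the simultaneous game, intersect best replies.
R's best replies: W→T; X→B; Y→B; Z→T.
Column's best replies: T→Y; M→Z; B→Y.
The unique mutual best reply is (B, Y), giving (17, 19).
Column's commitment gain: 19 − 19 = 0.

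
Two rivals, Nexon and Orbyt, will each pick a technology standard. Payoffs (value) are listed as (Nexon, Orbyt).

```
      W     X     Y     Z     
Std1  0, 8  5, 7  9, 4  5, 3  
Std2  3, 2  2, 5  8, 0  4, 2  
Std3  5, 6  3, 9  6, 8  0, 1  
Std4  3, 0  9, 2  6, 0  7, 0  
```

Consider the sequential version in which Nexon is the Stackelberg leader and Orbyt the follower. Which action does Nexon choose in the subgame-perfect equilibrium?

Orbyt best-responds to each possible Nexon move:
- Std1 → Orbyt plays W (best of 8, 7, 4, 3); Nexon gets 0.
- Std2 → Orbyt plays X (best of 2, 5, 0, 2); Nexon gets 2.
- Std3 → Orbyt plays X (best of 6, 9, 8, 1); Nexon gets 3.
- Std4 → Orbyt plays X (best of 0, 2, 0, 0); Nexon gets 9.
Nexon's induced payoffs are 0, 2, 3, 9, so Nexon commits to Std4. Subgame-perfect outcome: (Std4, X) with payoffs (9, 2).

Std4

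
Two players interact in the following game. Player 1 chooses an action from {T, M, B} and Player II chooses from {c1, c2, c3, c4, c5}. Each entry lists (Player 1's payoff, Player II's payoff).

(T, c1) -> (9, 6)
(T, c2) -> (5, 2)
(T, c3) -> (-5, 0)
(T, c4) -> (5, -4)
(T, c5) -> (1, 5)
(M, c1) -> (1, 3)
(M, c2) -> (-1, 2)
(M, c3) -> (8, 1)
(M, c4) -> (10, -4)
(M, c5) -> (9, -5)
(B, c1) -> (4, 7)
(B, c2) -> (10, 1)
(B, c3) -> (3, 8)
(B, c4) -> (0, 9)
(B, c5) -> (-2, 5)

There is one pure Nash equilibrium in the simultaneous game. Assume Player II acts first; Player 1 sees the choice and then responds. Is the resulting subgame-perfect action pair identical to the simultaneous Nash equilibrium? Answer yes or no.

Player 1 best-responds to each possible Player II move:
- c1: Player 1 compares 9, 1, 4 and picks T; Player II would get 6.
- c2: Player 1 compares 5, -1, 10 and picks B; Player II would get 1.
- c3: Player 1 compares -5, 8, 3 and picks M; Player II would get 1.
- c4: Player 1 compares 5, 10, 0 and picks M; Player II would get -4.
- c5: Player 1 compares 1, 9, -2 and picks M; Player II would get -5.
Among 6, 1, 1, -4, -5, the best is 6 at c1. Subgame-perfect outcome: (T, c1) with payoffs (9, 6).
For the simultaneous game, intersect best replies.
Player 1's best replies: c1→T; c2→B; c3→M; c4→M; c5→M.
Player II's best replies: T→c1; M→c1; B→c4.
The unique mutual best reply is (T, c1), giving (9, 6).
Sequential outcome (T, c1) coincides with the Nash profile (T, c1).

yes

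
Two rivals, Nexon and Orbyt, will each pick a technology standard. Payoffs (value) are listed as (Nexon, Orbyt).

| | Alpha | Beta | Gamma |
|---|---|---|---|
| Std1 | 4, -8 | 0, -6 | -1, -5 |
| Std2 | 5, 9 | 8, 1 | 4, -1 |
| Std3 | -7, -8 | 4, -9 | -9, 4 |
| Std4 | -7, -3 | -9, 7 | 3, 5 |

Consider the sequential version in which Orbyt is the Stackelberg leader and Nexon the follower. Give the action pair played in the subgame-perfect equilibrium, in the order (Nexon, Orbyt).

Solve by backward induction (Orbyt leads).
- Alpha → Nexon plays Std2 (best of 4, 5, -7, -7); Orbyt gets 9.
- Beta → Nexon plays Std2 (best of 0, 8, 4, -9); Orbyt gets 1.
- Gamma → Nexon plays Std2 (best of -1, 4, -9, 3); Orbyt gets -1.
Maximizing over 9, 1, -1, Orbyt chooses Alpha. Subgame-perfect outcome: (Std2, Alpha) with payoffs (5, 9).

(Std2, Alpha)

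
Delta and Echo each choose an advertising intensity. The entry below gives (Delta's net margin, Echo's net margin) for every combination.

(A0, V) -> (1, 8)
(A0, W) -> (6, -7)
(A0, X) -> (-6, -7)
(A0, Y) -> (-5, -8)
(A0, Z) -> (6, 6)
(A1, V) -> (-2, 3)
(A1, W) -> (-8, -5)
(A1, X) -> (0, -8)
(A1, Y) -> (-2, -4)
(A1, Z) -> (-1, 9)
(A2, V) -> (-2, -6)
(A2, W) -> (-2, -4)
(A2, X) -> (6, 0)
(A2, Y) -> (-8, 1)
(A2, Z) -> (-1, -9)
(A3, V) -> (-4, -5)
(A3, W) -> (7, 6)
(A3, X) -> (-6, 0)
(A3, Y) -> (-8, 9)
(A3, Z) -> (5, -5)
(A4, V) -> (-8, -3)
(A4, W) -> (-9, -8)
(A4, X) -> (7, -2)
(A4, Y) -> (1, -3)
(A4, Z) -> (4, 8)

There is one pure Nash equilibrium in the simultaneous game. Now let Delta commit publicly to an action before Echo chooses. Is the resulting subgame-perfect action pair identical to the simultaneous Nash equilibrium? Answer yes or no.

no

Echo best-responds to each possible Delta move:
- A0 → Echo plays V (best of 8, -7, -7, -8, 6); Delta gets 1.
- A1 → Echo plays Z (best of 3, -5, -8, -4, 9); Delta gets -1.
- A2 → Echo plays Y (best of -6, -4, 0, 1, -9); Delta gets -8.
- A3 → Echo plays Y (best of -5, 6, 0, 9, -5); Delta gets -8.
- A4 → Echo plays Z (best of -3, -8, -2, -3, 8); Delta gets 4.
Among 1, -1, -8, -8, 4, the best is 4 at A4. Subgame-perfect outcome: (A4, Z) with payoffs (4, 8).
For the simultaneous game, intersect best replies.
Delta's best replies: V→A0; W→A3; X→A4; Y→A4; Z→A0.
Echo's best replies: A0→V; A1→Z; A2→Y; A3→Y; A4→Z.
Only (A0, V) has each player best-responding; Nash payoffs (1, 8).
Sequential outcome (A4, Z) differs from the Nash profile (A0, V).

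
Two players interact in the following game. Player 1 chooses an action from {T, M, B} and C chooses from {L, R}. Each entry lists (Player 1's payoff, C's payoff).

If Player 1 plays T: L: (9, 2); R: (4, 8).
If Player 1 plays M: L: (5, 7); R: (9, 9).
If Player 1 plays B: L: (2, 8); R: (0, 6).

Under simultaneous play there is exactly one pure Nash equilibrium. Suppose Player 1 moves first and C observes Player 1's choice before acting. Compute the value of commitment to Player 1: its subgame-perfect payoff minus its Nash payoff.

0

Work backward from C's decision.
- T → C plays R (best of 2, 8); Player 1 gets 4.
- M → C plays R (best of 7, 9); Player 1 gets 9.
- B → C plays L (best of 8, 6); Player 1 gets 2.
Maximizing over 4, 9, 2, Player 1 chooses M. Subgame-perfect outcome: (M, R) with payoffs (9, 9).
For the simultaneous game, intersect best replies.
Player 1's best replies: L→T; R→M.
C's best replies: T→R; M→R; B→L.
The unique mutual best reply is (M, R), giving (9, 9).
Player 1's commitment gain: 9 − 9 = 0.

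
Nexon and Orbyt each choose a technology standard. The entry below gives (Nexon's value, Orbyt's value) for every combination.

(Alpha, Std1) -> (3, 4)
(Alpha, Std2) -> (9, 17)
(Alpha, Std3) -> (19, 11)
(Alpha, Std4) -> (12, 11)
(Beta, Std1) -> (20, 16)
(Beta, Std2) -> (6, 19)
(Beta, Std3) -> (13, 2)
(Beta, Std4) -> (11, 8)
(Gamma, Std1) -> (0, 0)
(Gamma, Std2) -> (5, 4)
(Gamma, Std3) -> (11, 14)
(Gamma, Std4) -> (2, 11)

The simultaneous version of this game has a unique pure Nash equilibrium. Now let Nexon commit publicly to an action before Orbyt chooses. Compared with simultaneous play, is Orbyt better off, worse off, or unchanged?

worse off

Orbyt best-responds to each possible Nexon move:
- Alpha → Orbyt plays Std2 (best of 4, 17, 11, 11); Nexon gets 9.
- Beta → Orbyt plays Std2 (best of 16, 19, 2, 8); Nexon gets 6.
- Gamma → Orbyt plays Std3 (best of 0, 4, 14, 11); Nexon gets 11.
Nexon's induced payoffs are 9, 6, 11, so Nexon commits to Gamma. Subgame-perfect outcome: (Gamma, Std3) with payoffs (11, 14).
For the simultaneous game, intersect best replies.
Nexon's best replies: Std1→Beta; Std2→Alpha; Std3→Alpha; Std4→Alpha.
Orbyt's best replies: Alpha→Std2; Beta→Std2; Gamma→Std3.
Only (Alpha, Std2) has each player best-responding; Nash payoffs (9, 17).
Orbyt earns 14 sequentially versus 17 at the Nash outcome: worse off.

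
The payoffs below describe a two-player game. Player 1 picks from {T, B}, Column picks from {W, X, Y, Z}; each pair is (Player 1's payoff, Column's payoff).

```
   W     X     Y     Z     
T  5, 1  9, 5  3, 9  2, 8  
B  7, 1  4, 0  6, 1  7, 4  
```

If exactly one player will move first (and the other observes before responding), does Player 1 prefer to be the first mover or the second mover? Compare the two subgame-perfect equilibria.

If Player 1 leads: Column's best replies are T→Y, B→Z; Player 1's induced payoffs 3, 7; outcome (B, Z), payoffs (7, 4).
If Column leads: Player 1's best replies are W→B, X→T, Y→B, Z→B; Column's induced payoffs 1, 5, 1, 4; outcome (T, X), payoffs (9, 5).
Player 1 gets 7 moving first and 9 moving second, so Player 1 prefers to move second.

second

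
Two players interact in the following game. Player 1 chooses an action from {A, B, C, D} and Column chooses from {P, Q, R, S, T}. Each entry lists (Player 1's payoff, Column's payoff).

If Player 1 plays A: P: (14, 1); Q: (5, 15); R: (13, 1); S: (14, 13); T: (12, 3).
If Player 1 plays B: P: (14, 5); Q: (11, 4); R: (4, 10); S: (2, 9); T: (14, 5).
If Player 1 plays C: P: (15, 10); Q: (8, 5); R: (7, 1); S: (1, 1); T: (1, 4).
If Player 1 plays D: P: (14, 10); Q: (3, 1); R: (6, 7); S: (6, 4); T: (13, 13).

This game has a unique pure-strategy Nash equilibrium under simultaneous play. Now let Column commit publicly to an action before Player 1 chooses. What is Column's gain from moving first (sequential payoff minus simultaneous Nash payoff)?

3

Work backward from Player 1's decision.
- P: Player 1 compares 14, 14, 15, 14 and picks C; Column would get 10.
- Q: Player 1 compares 5, 11, 8, 3 and picks B; Column would get 4.
- R: Player 1 compares 13, 4, 7, 6 and picks A; Column would get 1.
- S: Player 1 compares 14, 2, 1, 6 and picks A; Column would get 13.
- T: Player 1 compares 12, 14, 1, 13 and picks B; Column would get 5.
Column's induced payoffs are 10, 4, 1, 13, 5, so Column commits to S. Subgame-perfect outcome: (A, S) with payoffs (14, 13).
For the simultaneous game, intersect best replies.
Player 1's best replies: P→C; Q→B; R→A; S→A; T→B.
Column's best replies: A→Q; B→R; C→P; D→T.
The unique mutual best reply is (C, P), giving (15, 10).
Column's commitment gain: 13 − 10 = 3.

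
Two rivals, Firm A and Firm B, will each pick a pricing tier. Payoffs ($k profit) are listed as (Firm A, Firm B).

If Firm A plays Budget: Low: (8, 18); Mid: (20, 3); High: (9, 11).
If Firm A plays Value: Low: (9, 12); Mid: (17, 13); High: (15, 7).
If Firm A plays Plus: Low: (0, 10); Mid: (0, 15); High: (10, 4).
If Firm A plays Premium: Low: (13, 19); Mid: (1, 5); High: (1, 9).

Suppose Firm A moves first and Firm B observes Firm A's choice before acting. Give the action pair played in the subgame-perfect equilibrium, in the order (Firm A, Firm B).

(Value, Mid)

Firm B best-responds to each possible Firm A move:
- Budget → Firm B plays Low (best of 18, 3, 11); Firm A gets 8.
- Value → Firm B plays Mid (best of 12, 13, 7); Firm A gets 17.
- Plus → Firm B plays Mid (best of 10, 15, 4); Firm A gets 0.
- Premium → Firm B plays Low (best of 19, 5, 9); Firm A gets 13.
Maximizing over 8, 17, 0, 13, Firm A chooses Value. Subgame-perfect outcome: (Value, Mid) with payoffs (17, 13).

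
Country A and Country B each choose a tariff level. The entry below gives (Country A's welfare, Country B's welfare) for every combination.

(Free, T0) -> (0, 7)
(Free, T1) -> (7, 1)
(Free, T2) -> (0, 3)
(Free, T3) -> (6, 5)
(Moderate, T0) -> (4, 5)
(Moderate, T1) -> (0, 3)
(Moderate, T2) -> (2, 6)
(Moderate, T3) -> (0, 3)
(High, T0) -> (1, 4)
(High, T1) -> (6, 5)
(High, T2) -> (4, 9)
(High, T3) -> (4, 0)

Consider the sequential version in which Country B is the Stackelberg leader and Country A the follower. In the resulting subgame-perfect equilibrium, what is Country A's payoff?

4

Country A best-responds to each possible Country B move:
- T0 → Country A plays Moderate (best of 0, 4, 1); Country B gets 5.
- T1 → Country A plays Free (best of 7, 0, 6); Country B gets 1.
- T2 → Country A plays High (best of 0, 2, 4); Country B gets 9.
- T3 → Country A plays Free (best of 6, 0, 4); Country B gets 5.
Among 5, 1, 9, 5, the best is 9 at T2. Subgame-perfect outcome: (High, T2) with payoffs (4, 9).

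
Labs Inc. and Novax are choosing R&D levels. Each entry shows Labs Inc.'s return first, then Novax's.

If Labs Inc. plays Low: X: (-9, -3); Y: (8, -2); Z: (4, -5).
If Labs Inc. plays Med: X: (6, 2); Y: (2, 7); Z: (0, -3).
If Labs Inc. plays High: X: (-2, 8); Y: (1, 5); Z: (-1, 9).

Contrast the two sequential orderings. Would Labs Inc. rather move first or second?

first

If Labs Inc. leads: Novax's best replies are Low→Y, Med→Y, High→Z; Labs Inc.'s induced payoffs 8, 2, -1; outcome (Low, Y), payoffs (8, -2).
If Novax leads: Labs Inc.'s best replies are X→Med, Y→Low, Z→Low; Novax's induced payoffs 2, -2, -5; outcome (Med, X), payoffs (6, 2).
Labs Inc. gets 8 moving first and 6 moving second, so Labs Inc. prefers to move first.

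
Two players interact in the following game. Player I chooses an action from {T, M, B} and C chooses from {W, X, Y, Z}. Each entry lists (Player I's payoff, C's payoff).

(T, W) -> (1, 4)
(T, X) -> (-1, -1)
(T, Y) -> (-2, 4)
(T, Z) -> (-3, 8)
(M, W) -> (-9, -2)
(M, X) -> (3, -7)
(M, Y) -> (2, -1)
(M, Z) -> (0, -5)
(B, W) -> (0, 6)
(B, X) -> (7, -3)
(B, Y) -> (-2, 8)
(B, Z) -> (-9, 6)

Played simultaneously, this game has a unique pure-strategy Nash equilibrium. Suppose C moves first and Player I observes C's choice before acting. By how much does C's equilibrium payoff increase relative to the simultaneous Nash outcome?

5

Player I best-responds to each possible C move:
- W: BR = T, leader payoff 4.
- X: BR = B, leader payoff -3.
- Y: BR = M, leader payoff -1.
- Z: BR = M, leader payoff -5.
Maximizing over 4, -3, -1, -5, C chooses W. Subgame-perfect outcome: (T, W) with payoffs (1, 4).
Under simultaneous play:
Player I's best replies: W→T; X→B; Y→M; Z→M.
C's best replies: T→Z; M→Y; B→Y.
The unique mutual best reply is (M, Y), giving (2, -1).
C's commitment gain: 4 − -1 = 5.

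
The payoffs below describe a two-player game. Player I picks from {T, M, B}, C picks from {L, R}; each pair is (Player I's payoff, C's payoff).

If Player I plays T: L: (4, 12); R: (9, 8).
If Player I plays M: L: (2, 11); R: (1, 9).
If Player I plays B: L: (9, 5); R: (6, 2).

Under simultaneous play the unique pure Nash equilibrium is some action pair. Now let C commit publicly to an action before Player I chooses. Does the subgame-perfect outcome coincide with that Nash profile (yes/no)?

no

Player I best-responds to each possible C move:
- L: BR = B, leader payoff 5.
- R: BR = T, leader payoff 8.
Maximizing over 5, 8, C chooses R. Subgame-perfect outcome: (T, R) with payoffs (9, 8).
Under simultaneous play:
Player I's best replies: L→B; R→T.
C's best replies: T→L; M→L; B→L.
The unique mutual best reply is (B, L), giving (9, 5).
Sequential outcome (T, R) differs from the Nash profile (B, L).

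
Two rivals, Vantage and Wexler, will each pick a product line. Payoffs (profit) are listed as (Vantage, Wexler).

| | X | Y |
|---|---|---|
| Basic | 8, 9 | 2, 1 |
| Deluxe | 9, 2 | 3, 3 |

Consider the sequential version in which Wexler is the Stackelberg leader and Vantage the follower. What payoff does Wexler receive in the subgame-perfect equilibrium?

3

Solve by backward induction (Wexler leads).
- X: Vantage compares 8, 9 and picks Deluxe; Wexler would get 2.
- Y: Vantage compares 2, 3 and picks Deluxe; Wexler would get 3.
Wexler's induced payoffs are 2, 3, so Wexler commits to Y. Subgame-perfect outcome: (Deluxe, Y) with payoffs (3, 3).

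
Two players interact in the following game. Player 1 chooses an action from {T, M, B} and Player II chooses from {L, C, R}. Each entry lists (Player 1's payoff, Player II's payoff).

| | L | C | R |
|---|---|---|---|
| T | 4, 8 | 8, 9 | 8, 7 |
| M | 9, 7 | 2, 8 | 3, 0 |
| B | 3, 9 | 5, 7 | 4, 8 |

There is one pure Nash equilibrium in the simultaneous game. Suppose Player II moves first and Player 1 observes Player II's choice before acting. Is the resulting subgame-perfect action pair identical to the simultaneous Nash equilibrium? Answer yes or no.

Solve by backward induction (Player II leads).
- L: Player 1 compares 4, 9, 3 and picks M; Player II would get 7.
- C: Player 1 compares 8, 2, 5 and picks T; Player II would get 9.
- R: Player 1 compares 8, 3, 4 and picks T; Player II would get 7.
Player II's induced payoffs are 7, 9, 7, so Player II commits to C. Subgame-perfect outcome: (T, C) with payoffs (8, 9).
For the simultaneous game, intersect best replies.
Player 1's best replies: L→M; C→T; R→T.
Player II's best replies: T→C; M→C; B→L.
The unique mutual best reply is (T, C), giving (8, 9).
Sequential outcome (T, C) coincides with the Nash profile (T, C).

yes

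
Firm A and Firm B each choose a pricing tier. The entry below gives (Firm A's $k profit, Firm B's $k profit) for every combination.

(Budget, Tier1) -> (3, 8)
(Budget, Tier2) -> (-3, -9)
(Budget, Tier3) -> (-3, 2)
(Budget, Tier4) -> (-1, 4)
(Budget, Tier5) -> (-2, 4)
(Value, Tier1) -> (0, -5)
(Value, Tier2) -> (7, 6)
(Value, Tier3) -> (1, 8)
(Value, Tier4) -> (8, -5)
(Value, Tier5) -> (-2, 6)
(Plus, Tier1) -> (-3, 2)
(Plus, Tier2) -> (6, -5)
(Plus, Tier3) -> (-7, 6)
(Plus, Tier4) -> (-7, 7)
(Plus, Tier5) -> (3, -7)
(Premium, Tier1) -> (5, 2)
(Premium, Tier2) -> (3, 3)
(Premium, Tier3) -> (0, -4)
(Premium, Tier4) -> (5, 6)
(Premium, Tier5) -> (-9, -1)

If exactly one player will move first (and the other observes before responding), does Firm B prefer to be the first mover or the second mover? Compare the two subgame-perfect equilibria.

first

If Firm A leads: Firm B's best replies are Budget→Tier1, Value→Tier3, Plus→Tier4, Premium→Tier4; Firm A's induced payoffs 3, 1, -7, 5; outcome (Premium, Tier4), payoffs (5, 6).
If Firm B leads: Firm A's best replies are Tier1→Premium, Tier2→Value, Tier3→Value, Tier4→Value, Tier5→Plus; Firm B's induced payoffs 2, 6, 8, -5, -7; outcome (Value, Tier3), payoffs (1, 8).
Firm B gets 8 moving first and 6 moving second, so Firm B prefers to move first.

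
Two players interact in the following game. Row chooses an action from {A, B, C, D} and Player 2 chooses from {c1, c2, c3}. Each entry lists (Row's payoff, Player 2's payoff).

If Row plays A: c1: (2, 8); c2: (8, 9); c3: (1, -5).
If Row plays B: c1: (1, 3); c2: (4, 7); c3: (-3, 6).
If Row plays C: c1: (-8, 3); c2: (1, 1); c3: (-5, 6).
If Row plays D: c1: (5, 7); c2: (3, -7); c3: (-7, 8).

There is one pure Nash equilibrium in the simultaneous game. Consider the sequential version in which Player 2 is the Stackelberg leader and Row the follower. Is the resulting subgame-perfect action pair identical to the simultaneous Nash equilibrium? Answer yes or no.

Row best-responds to each possible Player 2 move:
- c1: BR = D, leader payoff 7.
- c2: BR = A, leader payoff 9.
- c3: BR = A, leader payoff -5.
Maximizing over 7, 9, -5, Player 2 chooses c2. Subgame-perfect outcome: (A, c2) with payoffs (8, 9).
Now find the simultaneous Nash equilibrium.
Row's best replies: c1→D; c2→A; c3→A.
Player 2's best replies: A→c2; B→c2; C→c3; D→c3.
Only (A, c2) has each player best-responding; Nash payoffs (8, 9).
Sequential outcome (A, c2) coincides with the Nash profile (A, c2).

yes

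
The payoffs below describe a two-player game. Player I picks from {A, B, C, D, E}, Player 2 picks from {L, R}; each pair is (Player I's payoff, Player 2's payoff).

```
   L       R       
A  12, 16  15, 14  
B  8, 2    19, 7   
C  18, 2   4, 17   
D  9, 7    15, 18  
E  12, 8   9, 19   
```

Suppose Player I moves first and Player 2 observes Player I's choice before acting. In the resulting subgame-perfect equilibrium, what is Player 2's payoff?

7

Work backward from Player 2's decision.
- A → Player 2 plays L (best of 16, 14); Player I gets 12.
- B → Player 2 plays R (best of 2, 7); Player I gets 19.
- C → Player 2 plays R (best of 2, 17); Player I gets 4.
- D → Player 2 plays R (best of 7, 18); Player I gets 15.
- E → Player 2 plays R (best of 8, 19); Player I gets 9.
Player I's induced payoffs are 12, 19, 4, 15, 9, so Player I commits to B. Subgame-perfect outcome: (B, R) with payoffs (19, 7).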